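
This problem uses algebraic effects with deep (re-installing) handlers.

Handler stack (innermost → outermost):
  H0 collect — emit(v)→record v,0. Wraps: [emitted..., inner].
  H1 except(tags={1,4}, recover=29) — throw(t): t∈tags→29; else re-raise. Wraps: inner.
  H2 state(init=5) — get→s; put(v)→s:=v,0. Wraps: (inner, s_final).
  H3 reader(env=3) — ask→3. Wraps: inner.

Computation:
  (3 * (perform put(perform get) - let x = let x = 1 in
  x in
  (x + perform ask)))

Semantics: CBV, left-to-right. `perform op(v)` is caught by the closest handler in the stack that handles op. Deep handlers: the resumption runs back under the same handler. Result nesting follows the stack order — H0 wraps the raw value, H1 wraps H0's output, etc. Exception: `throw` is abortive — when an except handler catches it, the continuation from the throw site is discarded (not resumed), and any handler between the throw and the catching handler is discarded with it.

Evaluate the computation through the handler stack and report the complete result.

Answer: ([-12], 5)

Evaluation trace:
get @ H2 ⇒ 5
put(5) @ H2 ⇒ s:=5
ask @ H3 ⇒ 3
H0 returns [-12]
H1 returns [-12]
H2 returns ([-12], 5)
H3 returns ([-12], 5)
= ([-12], 5)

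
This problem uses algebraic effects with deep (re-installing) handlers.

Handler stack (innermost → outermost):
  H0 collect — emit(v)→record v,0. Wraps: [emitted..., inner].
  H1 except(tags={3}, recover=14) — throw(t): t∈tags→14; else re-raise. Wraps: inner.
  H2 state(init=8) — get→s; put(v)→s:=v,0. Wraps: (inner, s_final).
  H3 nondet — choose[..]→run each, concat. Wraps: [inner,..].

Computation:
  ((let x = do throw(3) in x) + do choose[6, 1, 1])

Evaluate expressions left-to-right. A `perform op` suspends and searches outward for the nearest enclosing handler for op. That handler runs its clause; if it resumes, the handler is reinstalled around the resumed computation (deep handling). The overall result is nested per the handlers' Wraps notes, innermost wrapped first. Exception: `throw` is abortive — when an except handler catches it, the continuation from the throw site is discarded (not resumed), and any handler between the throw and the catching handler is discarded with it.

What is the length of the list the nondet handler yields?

Answer: 1

Working:
throw(3) @ H1 caught ⇒ 14
H2 returns (14, 8)
H3 returns [(14, 8)]
= [(14, 8)]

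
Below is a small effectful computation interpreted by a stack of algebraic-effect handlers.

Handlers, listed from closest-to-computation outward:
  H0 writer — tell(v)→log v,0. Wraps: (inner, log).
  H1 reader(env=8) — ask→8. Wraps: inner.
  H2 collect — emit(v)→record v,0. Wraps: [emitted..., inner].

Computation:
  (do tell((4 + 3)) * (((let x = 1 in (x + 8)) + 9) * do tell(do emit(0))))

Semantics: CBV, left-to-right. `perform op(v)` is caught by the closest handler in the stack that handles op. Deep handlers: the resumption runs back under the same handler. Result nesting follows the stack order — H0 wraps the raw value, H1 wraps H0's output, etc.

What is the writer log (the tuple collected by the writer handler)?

Answer: (7, 0)

Step-by-step:
tell(7) @ H0 ⇒ log+=7
emit(0) @ H2 ⇒ out+=0
tell(0) @ H0 ⇒ log+=0
H0 returns (0, (7, 0))
H1 returns (0, (7, 0))
H2 returns [0, (0, (7, 0))]
= [0, (0, (7, 0))]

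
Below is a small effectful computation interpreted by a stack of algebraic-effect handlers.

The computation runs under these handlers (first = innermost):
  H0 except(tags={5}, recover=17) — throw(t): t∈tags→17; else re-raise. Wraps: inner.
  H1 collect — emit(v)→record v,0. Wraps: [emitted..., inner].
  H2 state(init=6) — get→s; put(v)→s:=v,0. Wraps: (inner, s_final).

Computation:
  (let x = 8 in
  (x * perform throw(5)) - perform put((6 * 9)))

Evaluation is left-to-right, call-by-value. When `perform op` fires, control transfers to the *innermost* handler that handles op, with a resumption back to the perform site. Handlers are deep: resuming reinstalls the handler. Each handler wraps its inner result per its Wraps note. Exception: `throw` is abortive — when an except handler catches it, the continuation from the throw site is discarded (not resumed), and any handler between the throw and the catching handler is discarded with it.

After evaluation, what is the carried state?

Step-by-step:
throw(5) @ H0 caught ⇒ 17
H1 returns [17]
H2 returns ([17], 6)
= ([17], 6)

Answer: 6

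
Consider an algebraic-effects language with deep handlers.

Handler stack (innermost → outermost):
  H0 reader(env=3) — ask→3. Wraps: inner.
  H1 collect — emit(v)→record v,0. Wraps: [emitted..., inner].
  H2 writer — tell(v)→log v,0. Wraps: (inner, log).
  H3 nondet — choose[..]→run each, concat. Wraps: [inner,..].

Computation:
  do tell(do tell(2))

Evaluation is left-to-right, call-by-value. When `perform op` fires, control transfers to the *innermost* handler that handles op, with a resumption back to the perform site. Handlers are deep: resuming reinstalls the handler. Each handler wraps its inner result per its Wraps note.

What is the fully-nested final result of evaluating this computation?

Step-by-step:
tell(2) @ H2 ⇒ log+=2
tell(0) @ H2 ⇒ log+=0
H0 returns 0
H1 returns [0]
H2 returns ([0], (2, 0))
H3 returns [([0], (2, 0))]
= [([0], (2, 0))]

Answer: [([0], (2, 0))]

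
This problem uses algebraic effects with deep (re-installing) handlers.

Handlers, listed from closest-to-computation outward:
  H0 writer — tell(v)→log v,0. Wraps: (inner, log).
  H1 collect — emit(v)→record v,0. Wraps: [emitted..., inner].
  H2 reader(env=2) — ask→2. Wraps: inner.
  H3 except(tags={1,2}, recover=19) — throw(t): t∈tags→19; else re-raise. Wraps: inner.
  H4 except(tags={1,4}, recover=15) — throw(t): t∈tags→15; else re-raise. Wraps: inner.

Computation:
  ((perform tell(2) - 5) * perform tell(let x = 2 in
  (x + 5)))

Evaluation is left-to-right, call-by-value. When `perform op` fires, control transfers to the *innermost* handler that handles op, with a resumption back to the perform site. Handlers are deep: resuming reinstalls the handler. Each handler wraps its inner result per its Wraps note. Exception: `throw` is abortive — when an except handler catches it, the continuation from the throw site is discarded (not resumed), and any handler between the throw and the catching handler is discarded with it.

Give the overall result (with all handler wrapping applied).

Working:
tell(2) @ H0 ⇒ log+=2
tell(7) @ H0 ⇒ log+=7
H0 returns (0, (2, 7))
H1 returns [(0, (2, 7))]
H2 returns [(0, (2, 7))]
H3 returns [(0, (2, 7))]
H4 returns [(0, (2, 7))]
= [(0, (2, 7))]

Answer: [(0, (2, 7))]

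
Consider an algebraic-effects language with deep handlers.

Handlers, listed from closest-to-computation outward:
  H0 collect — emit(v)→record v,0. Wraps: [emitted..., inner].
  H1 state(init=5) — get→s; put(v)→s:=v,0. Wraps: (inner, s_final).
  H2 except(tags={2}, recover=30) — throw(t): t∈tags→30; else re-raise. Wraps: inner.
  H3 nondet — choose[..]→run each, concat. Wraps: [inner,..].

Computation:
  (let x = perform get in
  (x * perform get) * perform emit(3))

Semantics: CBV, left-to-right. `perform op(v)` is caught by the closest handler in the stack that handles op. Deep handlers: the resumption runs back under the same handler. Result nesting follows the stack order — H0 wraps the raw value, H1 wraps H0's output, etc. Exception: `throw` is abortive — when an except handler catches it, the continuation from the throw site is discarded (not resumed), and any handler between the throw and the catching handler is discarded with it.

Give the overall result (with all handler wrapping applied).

Evaluation trace:
get @ H1 ⇒ 5
get @ H1 ⇒ 5
emit(3) @ H0 ⇒ out+=3
H0 returns [3, 0]
H1 returns ([3, 0], 5)
H2 returns ([3, 0], 5)
H3 returns [([3, 0], 5)]
= [([3, 0], 5)]

Answer: [([3, 0], 5)]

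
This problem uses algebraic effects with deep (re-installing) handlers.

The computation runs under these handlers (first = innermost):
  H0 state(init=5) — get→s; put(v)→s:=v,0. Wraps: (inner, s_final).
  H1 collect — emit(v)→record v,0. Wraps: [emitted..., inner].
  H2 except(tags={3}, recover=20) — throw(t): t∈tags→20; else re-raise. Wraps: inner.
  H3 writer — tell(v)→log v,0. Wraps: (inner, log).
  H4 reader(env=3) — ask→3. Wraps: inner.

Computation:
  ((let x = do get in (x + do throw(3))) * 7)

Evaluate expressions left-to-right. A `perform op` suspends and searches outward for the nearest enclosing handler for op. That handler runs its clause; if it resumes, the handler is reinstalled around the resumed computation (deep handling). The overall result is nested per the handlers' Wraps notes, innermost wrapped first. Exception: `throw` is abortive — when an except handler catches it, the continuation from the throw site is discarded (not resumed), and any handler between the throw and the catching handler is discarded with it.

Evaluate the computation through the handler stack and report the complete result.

Working:
get @ H0 ⇒ 5
throw(3) @ H2 caught ⇒ 20
H3 returns (20, ())
H4 returns (20, ())
= (20, ())

Answer: (20, ())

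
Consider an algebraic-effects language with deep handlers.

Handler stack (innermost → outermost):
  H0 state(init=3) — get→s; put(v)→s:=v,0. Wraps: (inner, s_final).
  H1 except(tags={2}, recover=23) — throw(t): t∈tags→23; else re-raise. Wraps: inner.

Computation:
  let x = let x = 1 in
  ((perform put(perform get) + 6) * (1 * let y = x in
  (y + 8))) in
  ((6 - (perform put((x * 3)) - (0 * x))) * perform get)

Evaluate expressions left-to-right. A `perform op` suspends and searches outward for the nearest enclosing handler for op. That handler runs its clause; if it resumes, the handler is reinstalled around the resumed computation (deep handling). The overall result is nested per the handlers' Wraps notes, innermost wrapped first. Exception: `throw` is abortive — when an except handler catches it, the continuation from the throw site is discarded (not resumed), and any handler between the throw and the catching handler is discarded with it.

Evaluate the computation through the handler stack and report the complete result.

Answer: (972, 162)

Working:
get @ H0 ⇒ 3
put(3) @ H0 ⇒ s:=3
put(162) @ H0 ⇒ s:=162
get @ H0 ⇒ 162
H0 returns (972, 162)
H1 returns (972, 162)
= (972, 162)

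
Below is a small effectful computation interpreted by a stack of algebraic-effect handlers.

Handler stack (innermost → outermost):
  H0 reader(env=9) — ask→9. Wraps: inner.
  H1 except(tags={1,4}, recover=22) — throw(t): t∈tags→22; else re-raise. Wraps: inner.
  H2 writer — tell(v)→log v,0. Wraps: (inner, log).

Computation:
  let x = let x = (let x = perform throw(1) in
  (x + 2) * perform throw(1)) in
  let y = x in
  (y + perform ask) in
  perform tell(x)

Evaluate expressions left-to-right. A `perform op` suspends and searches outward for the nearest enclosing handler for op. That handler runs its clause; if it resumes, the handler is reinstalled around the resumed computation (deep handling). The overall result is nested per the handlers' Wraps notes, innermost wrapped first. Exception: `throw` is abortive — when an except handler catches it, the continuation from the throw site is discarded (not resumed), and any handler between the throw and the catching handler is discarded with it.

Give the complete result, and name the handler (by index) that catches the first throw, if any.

Working:
throw(1) @ H1 caught ⇒ 22
H2 returns (22, ())
= (22, ())

Answer: (22, ()) ; first throw caught by: H1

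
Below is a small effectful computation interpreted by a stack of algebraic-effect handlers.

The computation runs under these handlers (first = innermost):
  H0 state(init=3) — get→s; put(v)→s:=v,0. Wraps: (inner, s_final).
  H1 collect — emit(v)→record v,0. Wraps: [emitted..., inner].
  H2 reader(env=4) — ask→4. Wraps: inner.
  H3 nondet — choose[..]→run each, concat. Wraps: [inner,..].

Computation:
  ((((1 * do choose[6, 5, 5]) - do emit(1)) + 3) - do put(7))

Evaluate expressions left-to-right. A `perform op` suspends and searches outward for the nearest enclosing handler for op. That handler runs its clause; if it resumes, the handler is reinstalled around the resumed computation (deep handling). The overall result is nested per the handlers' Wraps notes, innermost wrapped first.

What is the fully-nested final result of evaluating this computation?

Answer: [[1, (9, 7)], [1, (8, 7)], [1, (8, 7)]]

Evaluation trace:
choose[6, 5, 5] @ H3
  branch[0] choose=6:
    emit(1) @ H1 ⇒ out+=1
    put(7) @ H0 ⇒ s:=7
    H0 returns (9, 7)
    H1 returns [1, (9, 7)]
    H2 returns [1, (9, 7)]
    H3 returns [[1, (9, 7)]]
  branch[1] choose=5:
    emit(1) @ H1 ⇒ out+=1
    put(7) @ H0 ⇒ s:=7
    H0 returns (8, 7)
    H1 returns [1, (8, 7)]
    H2 returns [1, (8, 7)]
    H3 returns [[1, (8, 7)]]
  branch[2] choose=5:
    emit(1) @ H1 ⇒ out+=1
    put(7) @ H0 ⇒ s:=7
    H0 returns (8, 7)
    H1 returns [1, (8, 7)]
    H2 returns [1, (8, 7)]
    H3 returns [[1, (8, 7)]]
= [[1, (9, 7)], [1, (8, 7)], [1, (8, 7)]]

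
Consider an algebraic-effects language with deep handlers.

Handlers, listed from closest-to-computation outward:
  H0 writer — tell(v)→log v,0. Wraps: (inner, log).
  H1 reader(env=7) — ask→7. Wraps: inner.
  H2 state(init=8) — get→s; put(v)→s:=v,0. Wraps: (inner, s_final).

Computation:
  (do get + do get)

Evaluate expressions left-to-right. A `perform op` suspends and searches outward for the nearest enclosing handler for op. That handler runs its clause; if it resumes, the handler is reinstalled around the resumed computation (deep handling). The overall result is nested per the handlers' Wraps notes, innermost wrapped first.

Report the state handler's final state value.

Step-by-step:
get @ H2 ⇒ 8
get @ H2 ⇒ 8
H0 returns (16, ())
H1 returns (16, ())
H2 returns ((16, ()), 8)
= ((16, ()), 8)

Answer: 8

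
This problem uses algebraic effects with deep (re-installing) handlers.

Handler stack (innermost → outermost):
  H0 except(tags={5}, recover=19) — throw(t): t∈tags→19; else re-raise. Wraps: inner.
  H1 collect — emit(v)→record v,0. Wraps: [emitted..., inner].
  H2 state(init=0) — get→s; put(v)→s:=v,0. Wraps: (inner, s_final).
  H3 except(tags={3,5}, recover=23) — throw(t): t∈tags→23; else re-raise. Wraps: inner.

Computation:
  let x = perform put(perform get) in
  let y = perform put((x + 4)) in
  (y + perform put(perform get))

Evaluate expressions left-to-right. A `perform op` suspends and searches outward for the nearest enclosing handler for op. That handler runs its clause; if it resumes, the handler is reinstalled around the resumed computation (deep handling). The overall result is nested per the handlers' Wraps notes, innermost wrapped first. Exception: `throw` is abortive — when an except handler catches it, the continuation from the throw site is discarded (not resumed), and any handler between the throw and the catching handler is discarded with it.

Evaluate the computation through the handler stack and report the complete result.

Answer: ([0], 4)

Evaluation trace:
get @ H2 ⇒ 0
put(0) @ H2 ⇒ s:=0
put(4) @ H2 ⇒ s:=4
get @ H2 ⇒ 4
put(4) @ H2 ⇒ s:=4
H0 returns 0
H1 returns [0]
H2 returns ([0], 4)
H3 returns ([0], 4)
= ([0], 4)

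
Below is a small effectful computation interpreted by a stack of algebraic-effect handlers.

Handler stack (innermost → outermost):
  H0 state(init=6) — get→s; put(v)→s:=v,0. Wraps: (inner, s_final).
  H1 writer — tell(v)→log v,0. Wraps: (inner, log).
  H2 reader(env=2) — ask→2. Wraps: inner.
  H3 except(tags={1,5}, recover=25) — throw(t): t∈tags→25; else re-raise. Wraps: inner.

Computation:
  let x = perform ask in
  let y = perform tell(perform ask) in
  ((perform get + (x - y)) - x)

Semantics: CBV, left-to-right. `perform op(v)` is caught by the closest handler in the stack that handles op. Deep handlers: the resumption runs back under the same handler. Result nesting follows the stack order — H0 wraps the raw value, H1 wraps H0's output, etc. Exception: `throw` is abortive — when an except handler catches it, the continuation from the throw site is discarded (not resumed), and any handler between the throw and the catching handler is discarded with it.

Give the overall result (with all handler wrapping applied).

Step-by-step:
ask @ H2 ⇒ 2
ask @ H2 ⇒ 2
tell(2) @ H1 ⇒ log+=2
get @ H0 ⇒ 6
H0 returns (6, 6)
H1 returns ((6, 6), (2))
H2 returns ((6, 6), (2))
H3 returns ((6, 6), (2))
= ((6, 6), (2))

Answer: ((6, 6), (2))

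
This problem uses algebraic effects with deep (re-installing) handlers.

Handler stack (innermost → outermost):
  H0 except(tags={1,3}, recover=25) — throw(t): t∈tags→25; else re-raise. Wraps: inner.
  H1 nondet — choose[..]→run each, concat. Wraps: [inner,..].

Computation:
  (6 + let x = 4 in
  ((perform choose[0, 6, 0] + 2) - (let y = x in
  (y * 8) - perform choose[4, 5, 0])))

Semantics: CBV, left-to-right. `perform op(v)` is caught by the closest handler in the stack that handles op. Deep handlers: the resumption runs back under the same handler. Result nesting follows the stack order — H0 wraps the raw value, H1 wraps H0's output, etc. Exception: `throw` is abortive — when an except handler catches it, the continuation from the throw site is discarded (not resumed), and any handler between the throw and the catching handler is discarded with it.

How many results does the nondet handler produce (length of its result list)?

Working:
choose[0, 6, 0] @ H1
  branch[0] choose=0:
    choose[4, 5, 0] @ H1
      branch[0] choose=4:
        H0 returns -20
        H1 returns [-20]
      branch[1] choose=5:
        H0 returns -19
        H1 returns [-19]
      branch[2] choose=0:
        H0 returns -24
        H1 returns [-24]
  branch[1] choose=6:
    choose[4, 5, 0] @ H1
      branch[0] choose=4:
        H0 returns -14
        H1 returns [-14]
      branch[1] choose=5:
        H0 returns -13
        H1 returns [-13]
      branch[2] choose=0:
        H0 returns -18
        H1 returns [-18]
  branch[2] choose=0:
    choose[4, 5, 0] @ H1
      branch[0] choose=4:
        H0 returns -20
        H1 returns [-20]
      branch[1] choose=5:
        H0 returns -19
        H1 returns [-19]
      branch[2] choose=0:
        H0 returns -24
        H1 returns [-24]
= [-20, -19, -24, -14, -13, -18, -20, -19, -24]

Answer: 9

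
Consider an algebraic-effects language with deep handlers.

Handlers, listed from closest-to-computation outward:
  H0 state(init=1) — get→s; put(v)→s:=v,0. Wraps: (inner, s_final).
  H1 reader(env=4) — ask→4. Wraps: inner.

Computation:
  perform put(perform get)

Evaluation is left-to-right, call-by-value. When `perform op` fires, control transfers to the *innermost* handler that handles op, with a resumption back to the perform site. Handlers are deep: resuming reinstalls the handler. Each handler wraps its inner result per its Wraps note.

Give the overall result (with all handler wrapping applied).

Answer: (0, 1)

Evaluation trace:
get @ H0 ⇒ 1
put(1) @ H0 ⇒ s:=1
H0 returns (0, 1)
H1 returns (0, 1)
= (0, 1)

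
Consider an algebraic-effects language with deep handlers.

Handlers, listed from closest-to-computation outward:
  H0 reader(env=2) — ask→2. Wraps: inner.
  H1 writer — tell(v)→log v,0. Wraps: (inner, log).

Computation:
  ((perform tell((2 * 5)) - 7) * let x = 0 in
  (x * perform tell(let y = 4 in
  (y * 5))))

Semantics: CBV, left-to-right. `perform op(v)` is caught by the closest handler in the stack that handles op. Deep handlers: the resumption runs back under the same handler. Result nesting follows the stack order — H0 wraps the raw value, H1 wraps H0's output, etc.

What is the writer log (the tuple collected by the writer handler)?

Answer: (10, 20)

Working:
tell(10) @ H1 ⇒ log+=10
tell(20) @ H1 ⇒ log+=20
H0 returns 0
H1 returns (0, (10, 20))
= (0, (10, 20))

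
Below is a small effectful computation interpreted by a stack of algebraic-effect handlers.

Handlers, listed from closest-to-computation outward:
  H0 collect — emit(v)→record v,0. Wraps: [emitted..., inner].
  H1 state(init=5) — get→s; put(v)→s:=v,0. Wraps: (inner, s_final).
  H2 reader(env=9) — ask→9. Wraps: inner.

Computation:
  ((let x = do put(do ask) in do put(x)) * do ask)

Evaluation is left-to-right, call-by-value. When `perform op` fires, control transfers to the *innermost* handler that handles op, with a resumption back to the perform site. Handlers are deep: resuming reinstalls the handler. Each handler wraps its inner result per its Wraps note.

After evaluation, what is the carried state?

Answer: 0

Evaluation trace:
ask @ H2 ⇒ 9
put(9) @ H1 ⇒ s:=9
put(0) @ H1 ⇒ s:=0
ask @ H2 ⇒ 9
H0 returns [0]
H1 returns ([0], 0)
H2 returns ([0], 0)
= ([0], 0)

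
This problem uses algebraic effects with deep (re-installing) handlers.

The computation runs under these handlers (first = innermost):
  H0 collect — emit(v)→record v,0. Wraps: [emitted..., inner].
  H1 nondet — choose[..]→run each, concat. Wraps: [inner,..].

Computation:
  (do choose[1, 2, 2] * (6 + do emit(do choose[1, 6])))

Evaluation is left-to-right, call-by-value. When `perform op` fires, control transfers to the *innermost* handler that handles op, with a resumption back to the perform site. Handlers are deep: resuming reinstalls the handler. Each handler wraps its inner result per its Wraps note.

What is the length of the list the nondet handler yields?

Answer: 6

Step-by-step:
choose[1, 2, 2] @ H1
  branch[0] choose=1:
    choose[1, 6] @ H1
      branch[0] choose=1:
        emit(1) @ H0 ⇒ out+=1
        H0 returns [1, 6]
        H1 returns [[1, 6]]
      branch[1] choose=6:
        emit(6) @ H0 ⇒ out+=6
        H0 returns [6, 6]
        H1 returns [[6, 6]]
  branch[1] choose=2:
    choose[1, 6] @ H1
      branch[0] choose=1:
        emit(1) @ H0 ⇒ out+=1
        H0 returns [1, 12]
        H1 returns [[1, 12]]
      branch[1] choose=6:
        emit(6) @ H0 ⇒ out+=6
        H0 returns [6, 12]
        H1 returns [[6, 12]]
  branch[2] choose=2:
    choose[1, 6] @ H1
      branch[0] choose=1:
        emit(1) @ H0 ⇒ out+=1
        H0 returns [1, 12]
        H1 returns [[1, 12]]
      branch[1] choose=6:
        emit(6) @ H0 ⇒ out+=6
        H0 returns [6, 12]
        H1 returns [[6, 12]]
= [[1, 6], [6, 6], [1, 12], [6, 12], [1, 12], [6, 12]]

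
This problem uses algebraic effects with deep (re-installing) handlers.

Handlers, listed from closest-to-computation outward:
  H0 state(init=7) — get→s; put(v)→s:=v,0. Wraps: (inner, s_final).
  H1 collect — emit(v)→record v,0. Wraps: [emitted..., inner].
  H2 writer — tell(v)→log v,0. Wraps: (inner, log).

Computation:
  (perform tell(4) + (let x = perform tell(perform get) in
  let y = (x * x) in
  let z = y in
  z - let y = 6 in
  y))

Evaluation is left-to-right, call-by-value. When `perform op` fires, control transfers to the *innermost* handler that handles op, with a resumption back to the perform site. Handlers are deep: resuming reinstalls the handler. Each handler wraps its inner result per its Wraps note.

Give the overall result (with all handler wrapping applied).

Step-by-step:
tell(4) @ H2 ⇒ log+=4
get @ H0 ⇒ 7
tell(7) @ H2 ⇒ log+=7
H0 returns (-6, 7)
H1 returns [(-6, 7)]
H2 returns ([(-6, 7)], (4, 7))
= ([(-6, 7)], (4, 7))

Answer: ([(-6, 7)], (4, 7))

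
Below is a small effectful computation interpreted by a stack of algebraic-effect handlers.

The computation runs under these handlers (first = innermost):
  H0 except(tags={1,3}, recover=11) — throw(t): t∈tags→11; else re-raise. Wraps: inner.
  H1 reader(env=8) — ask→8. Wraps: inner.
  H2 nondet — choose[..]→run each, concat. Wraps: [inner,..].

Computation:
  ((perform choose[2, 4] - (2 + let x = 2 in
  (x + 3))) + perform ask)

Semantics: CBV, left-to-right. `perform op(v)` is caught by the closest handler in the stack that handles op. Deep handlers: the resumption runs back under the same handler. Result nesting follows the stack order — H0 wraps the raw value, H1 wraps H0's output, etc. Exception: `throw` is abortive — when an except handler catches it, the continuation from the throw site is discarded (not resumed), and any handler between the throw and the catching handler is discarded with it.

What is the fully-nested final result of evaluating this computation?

Working:
choose[2, 4] @ H2
  branch[0] choose=2:
    ask @ H1 ⇒ 8
    H0 returns 3
    H1 returns 3
    H2 returns [3]
  branch[1] choose=4:
    ask @ H1 ⇒ 8
    H0 returns 5
    H1 returns 5
    H2 returns [5]
= [3, 5]

Answer: [3, 5]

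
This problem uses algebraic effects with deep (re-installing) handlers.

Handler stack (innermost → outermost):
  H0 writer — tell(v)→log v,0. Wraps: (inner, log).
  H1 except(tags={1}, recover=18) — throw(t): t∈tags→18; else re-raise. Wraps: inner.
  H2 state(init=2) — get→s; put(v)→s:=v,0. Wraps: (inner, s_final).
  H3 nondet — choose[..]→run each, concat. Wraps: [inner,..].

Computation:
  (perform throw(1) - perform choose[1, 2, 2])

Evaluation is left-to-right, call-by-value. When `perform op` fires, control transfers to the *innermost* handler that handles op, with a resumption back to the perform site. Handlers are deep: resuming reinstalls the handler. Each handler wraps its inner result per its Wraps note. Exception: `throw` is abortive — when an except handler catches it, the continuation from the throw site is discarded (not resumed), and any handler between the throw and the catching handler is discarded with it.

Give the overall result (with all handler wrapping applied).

Step-by-step:
throw(1) @ H1 caught ⇒ 18
H2 returns (18, 2)
H3 returns [(18, 2)]
= [(18, 2)]

Answer: [(18, 2)]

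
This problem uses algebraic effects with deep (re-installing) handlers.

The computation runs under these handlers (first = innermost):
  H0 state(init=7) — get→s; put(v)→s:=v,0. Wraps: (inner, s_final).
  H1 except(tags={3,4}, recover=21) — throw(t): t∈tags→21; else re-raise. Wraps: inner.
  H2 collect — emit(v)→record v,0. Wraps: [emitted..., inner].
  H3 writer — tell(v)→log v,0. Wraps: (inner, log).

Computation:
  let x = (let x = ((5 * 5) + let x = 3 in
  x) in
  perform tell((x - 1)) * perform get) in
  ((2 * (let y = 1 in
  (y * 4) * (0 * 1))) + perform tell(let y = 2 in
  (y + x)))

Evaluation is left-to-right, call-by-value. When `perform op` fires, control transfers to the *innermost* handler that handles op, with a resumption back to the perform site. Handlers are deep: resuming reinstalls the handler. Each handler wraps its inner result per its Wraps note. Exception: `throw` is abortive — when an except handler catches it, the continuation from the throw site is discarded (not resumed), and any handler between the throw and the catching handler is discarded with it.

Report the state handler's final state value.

Working:
tell(27) @ H3 ⇒ log+=27
get @ H0 ⇒ 7
tell(2) @ H3 ⇒ log+=2
H0 returns (0, 7)
H1 returns (0, 7)
H2 returns [(0, 7)]
H3 returns ([(0, 7)], (27, 2))
= ([(0, 7)], (27, 2))

Answer: 7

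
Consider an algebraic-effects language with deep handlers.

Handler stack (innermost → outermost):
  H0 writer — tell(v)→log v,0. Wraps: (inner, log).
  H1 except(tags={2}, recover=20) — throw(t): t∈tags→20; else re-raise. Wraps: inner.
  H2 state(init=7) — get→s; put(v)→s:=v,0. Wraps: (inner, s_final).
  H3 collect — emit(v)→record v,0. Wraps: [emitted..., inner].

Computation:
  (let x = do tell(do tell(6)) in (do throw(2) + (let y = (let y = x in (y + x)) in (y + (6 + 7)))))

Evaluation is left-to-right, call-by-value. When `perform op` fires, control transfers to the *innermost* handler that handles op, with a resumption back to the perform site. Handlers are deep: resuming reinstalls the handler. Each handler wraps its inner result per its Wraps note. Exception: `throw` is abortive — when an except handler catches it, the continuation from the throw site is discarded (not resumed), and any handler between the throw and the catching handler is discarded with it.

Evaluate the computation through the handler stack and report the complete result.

Step-by-step:
tell(6) @ H0 ⇒ log+=6
tell(0) @ H0 ⇒ log+=0
throw(2) @ H1 caught ⇒ 20
H2 returns (20, 7)
H3 returns [(20, 7)]
= [(20, 7)]

Answer: [(20, 7)]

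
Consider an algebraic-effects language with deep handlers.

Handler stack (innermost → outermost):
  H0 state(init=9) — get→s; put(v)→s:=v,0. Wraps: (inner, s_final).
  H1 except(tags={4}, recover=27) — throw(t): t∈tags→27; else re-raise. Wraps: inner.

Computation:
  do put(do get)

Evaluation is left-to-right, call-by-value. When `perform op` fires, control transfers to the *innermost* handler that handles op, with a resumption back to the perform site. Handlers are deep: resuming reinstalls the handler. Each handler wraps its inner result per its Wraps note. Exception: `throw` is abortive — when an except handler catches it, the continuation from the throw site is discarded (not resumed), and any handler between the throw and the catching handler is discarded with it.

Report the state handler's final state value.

Answer: 9

Step-by-step:
get @ H0 ⇒ 9
put(9) @ H0 ⇒ s:=9
H0 returns (0, 9)
H1 returns (0, 9)
= (0, 9)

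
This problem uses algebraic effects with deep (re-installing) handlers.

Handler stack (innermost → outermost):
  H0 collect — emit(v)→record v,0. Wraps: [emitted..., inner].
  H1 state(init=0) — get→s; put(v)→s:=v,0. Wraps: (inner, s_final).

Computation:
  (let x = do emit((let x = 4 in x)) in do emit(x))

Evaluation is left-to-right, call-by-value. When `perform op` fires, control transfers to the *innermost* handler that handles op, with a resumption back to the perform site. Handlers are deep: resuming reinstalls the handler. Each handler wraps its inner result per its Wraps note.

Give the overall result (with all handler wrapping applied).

Step-by-step:
emit(4) @ H0 ⇒ out+=4
emit(0) @ H0 ⇒ out+=0
H0 returns [4, 0, 0]
H1 returns ([4, 0, 0], 0)
= ([4, 0, 0], 0)

Answer: ([4, 0, 0], 0)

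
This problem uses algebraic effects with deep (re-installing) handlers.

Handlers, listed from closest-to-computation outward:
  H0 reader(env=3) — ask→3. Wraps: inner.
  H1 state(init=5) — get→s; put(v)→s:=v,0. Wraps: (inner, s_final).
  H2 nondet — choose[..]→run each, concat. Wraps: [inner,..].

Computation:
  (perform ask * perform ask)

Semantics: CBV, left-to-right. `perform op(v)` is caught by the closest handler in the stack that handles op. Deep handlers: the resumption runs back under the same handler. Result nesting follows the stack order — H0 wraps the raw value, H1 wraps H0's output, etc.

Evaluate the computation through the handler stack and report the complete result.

Step-by-step:
ask @ H0 ⇒ 3
ask @ H0 ⇒ 3
H0 returns 9
H1 returns (9, 5)
H2 returns [(9, 5)]
= [(9, 5)]

Answer: [(9, 5)]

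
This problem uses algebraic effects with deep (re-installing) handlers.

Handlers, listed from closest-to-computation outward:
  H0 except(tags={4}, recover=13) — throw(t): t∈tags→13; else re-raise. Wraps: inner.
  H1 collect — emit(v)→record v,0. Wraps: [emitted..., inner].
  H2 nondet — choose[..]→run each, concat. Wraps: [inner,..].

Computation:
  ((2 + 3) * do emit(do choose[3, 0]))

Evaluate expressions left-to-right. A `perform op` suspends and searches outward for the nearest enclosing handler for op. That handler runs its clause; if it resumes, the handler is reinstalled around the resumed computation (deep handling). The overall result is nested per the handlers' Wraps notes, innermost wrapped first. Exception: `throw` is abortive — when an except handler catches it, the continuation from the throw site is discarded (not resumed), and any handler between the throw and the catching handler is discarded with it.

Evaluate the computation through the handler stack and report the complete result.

Answer: [[3, 0], [0, 0]]

Evaluation trace:
choose[3, 0] @ H2
  branch[0] choose=3:
    emit(3) @ H1 ⇒ out+=3
    H0 returns 0
    H1 returns [3, 0]
    H2 returns [[3, 0]]
  branch[1] choose=0:
    emit(0) @ H1 ⇒ out+=0
    H0 returns 0
    H1 returns [0, 0]
    H2 returns [[0, 0]]
= [[3, 0], [0, 0]]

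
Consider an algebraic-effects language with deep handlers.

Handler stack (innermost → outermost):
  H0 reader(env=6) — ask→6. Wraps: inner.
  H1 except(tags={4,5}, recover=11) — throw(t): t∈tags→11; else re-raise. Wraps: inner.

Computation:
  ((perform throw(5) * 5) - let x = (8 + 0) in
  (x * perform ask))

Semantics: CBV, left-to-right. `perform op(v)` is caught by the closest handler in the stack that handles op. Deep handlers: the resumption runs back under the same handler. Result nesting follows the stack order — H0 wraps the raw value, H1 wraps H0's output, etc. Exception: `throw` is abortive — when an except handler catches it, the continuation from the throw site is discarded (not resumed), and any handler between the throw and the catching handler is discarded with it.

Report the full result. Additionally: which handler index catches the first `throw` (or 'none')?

Step-by-step:
throw(5) @ H1 caught ⇒ 11
= 11

Answer: 11 ; first throw caught by: H1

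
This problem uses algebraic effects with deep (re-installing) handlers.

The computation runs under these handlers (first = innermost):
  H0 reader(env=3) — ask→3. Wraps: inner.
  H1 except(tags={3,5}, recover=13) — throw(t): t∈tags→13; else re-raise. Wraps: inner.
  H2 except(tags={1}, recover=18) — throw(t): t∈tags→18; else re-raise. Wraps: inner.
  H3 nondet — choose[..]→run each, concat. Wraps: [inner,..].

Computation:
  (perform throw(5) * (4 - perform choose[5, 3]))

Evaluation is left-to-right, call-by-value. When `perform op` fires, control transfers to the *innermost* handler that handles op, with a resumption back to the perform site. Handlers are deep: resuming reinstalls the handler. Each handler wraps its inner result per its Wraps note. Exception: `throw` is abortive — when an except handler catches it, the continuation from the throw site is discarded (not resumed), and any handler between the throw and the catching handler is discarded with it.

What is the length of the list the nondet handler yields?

Step-by-step:
throw(5) @ H1 caught ⇒ 13
H2 returns 13
H3 returns [13]
= [13]

Answer: 1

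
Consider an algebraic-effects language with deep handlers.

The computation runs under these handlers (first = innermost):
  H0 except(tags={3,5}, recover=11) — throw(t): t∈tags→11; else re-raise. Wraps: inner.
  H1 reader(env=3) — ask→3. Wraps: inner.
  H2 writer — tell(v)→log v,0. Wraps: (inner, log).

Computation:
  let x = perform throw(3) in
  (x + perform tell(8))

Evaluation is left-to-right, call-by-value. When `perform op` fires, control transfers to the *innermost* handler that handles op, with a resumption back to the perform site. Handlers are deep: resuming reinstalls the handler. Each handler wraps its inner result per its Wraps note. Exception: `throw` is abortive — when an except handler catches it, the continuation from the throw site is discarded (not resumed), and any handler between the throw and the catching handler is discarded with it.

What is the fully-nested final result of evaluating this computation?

Evaluation trace:
throw(3) @ H0 caught ⇒ 11
H1 returns 11
H2 returns (11, ())
= (11, ())

Answer: (11, ())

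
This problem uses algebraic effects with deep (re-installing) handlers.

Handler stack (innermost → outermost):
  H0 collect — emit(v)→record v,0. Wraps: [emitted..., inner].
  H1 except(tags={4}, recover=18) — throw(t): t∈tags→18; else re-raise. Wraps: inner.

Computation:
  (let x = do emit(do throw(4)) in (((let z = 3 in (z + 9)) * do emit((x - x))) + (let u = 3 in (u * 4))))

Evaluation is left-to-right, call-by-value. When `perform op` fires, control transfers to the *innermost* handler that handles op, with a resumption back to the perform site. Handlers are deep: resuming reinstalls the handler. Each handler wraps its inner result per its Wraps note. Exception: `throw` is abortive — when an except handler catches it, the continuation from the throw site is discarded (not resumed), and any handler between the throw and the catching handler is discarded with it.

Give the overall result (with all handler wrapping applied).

Answer: 18

Step-by-step:
throw(4) @ H1 caught ⇒ 18
= 18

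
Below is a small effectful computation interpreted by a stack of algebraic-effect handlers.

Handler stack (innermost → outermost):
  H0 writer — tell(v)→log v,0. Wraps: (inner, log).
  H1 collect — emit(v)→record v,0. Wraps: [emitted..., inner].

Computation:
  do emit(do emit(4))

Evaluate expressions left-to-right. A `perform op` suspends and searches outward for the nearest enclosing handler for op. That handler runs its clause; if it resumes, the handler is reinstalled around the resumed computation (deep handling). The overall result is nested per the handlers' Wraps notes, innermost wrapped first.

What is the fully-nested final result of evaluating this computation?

Answer: [4, 0, (0, ())]

Step-by-step:
emit(4) @ H1 ⇒ out+=4
emit(0) @ H1 ⇒ out+=0
H0 returns (0, ())
H1 returns [4, 0, (0, ())]
= [4, 0, (0, ())]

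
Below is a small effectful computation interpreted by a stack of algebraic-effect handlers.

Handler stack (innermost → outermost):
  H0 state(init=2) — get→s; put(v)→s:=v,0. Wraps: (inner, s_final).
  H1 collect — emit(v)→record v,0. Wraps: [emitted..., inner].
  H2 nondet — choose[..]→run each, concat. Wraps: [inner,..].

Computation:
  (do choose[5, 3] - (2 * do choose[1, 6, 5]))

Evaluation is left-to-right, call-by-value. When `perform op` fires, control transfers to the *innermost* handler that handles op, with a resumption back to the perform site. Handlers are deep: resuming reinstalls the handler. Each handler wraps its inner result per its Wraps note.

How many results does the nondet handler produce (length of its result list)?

Evaluation trace:
choose[5, 3] @ H2
  branch[0] choose=5:
    choose[1, 6, 5] @ H2
      branch[0] choose=1:
        H0 returns (3, 2)
        H1 returns [(3, 2)]
        H2 returns [[(3, 2)]]
      branch[1] choose=6:
        H0 returns (-7, 2)
        H1 returns [(-7, 2)]
        H2 returns [[(-7, 2)]]
      branch[2] choose=5:
        H0 returns (-5, 2)
        H1 returns [(-5, 2)]
        H2 returns [[(-5, 2)]]
  branch[1] choose=3:
    choose[1, 6, 5] @ H2
      branch[0] choose=1:
        H0 returns (1, 2)
        H1 returns [(1, 2)]
        H2 returns [[(1, 2)]]
      branch[1] choose=6:
        H0 returns (-9, 2)
        H1 returns [(-9, 2)]
        H2 returns [[(-9, 2)]]
      branch[2] choose=5:
        H0 returns (-7, 2)
        H1 returns [(-7, 2)]
        H2 returns [[(-7, 2)]]
= [[(3, 2)], [(-7, 2)], [(-5, 2)], [(1, 2)], [(-9, 2)], [(-7, 2)]]

Answer: 6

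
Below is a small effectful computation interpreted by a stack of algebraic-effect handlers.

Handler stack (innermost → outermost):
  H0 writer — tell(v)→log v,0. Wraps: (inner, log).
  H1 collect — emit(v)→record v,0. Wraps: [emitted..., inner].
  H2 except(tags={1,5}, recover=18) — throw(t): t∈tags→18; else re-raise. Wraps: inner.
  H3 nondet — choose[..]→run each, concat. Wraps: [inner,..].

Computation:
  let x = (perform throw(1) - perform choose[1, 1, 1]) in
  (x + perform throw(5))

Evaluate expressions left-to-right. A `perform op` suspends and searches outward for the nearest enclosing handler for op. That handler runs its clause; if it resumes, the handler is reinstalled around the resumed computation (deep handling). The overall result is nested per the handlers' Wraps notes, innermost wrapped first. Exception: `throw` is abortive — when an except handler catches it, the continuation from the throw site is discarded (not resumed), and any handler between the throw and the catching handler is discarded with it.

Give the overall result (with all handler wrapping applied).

Answer: [18]

Step-by-step:
throw(1) @ H2 caught ⇒ 18
H3 returns [18]
= [18]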